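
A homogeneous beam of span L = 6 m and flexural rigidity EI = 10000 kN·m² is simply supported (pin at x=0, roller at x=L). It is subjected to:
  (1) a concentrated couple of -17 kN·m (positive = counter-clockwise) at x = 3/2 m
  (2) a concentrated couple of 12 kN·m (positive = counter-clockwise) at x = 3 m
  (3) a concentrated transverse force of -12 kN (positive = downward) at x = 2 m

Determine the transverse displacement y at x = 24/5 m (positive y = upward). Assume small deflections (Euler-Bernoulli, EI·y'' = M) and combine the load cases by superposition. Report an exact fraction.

Load 1 — applied couple M₀=-17 kN·m at a=3/2 m (b=L-a=9/2):
  y_1 = (M₀x³/(6L)-M₀(x-a)²/2+C₁x)/EI  [x>a] with C₁=M₀(3b²-L²)/(6L)=-187/16 = ((-17)·(24/5)³/(6·6)-(-17)·((24/5)-(3/2))²/2+(-187/16)·(24/5))/10000 = -15759/10000000 m
Load 2 — applied couple M₀=12 kN·m at a=3 m (b=L-a=3):
  y_2 = (M₀x³/(6L)-M₀(x-a)²/2+C₁x)/EI  [x>a] with C₁=M₀(3b²-L²)/(6L)=-3 = (12·(24/5)³/(6·6)-12·((24/5)-3)²/2+(-3)·(24/5))/10000 = 189/625000 m
Load 3 — point force P=-12 kN at a=2 m (b=L-a=4):
  y_3 = -Pa(L-x)(2Lx-a²-x²)/(6LEI)  [x>a] = -(-12)·2·(6-(24/5))·(2·6·(24/5)-2²-(24/5)²)/(6·6·10000) = 191/78125 m
Superposition: y = Σ y_i = 11713/10000000 m ≈ 0.001171 m

y(24/5) = 11713/10000000 m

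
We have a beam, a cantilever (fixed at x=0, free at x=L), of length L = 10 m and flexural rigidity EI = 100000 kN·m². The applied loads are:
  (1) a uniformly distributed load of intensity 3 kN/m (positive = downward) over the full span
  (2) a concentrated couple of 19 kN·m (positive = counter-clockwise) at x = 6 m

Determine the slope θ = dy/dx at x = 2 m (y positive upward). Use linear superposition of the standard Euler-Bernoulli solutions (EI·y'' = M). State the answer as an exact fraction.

θ(2) = -103/50000 rad

Load 1 — uniform load w=3 kN/m over full span:
  θ_1 = -wx(x²-3Lx+3L²)/(6EI) = -3·2·(2²-3·10·2+3·10²)/(6·100000) = -61/25000 rad
Load 2 — applied couple M₀=19 kN·m at a=6 m (b=L-a=4):
  θ_2 = M₀x/EI  [x≤a] = 19·2/100000 = 19/50000 rad
Superposition: θ = Σ θ_i = -103/50000 rad ≈ -0.002060 rad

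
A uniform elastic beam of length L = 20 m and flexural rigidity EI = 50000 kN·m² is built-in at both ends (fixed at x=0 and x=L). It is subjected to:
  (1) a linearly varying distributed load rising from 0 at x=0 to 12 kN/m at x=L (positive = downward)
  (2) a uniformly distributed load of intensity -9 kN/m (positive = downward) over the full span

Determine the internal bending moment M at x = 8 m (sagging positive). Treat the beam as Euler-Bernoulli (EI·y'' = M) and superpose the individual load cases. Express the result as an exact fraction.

M(8) = -276/5 kN·m

Load 1 — triangular load w₀=12 kN/m (0→w₀ over full span):
  M_1 = 3w₀Lx/20 - w₀L²/30 - w₀x³/(6L) = 3·12·20·8/20 - 12·20²/30 - 12·8³/(6·20) = 384/5 kN·m
Load 2 — uniform load w=-9 kN/m over full span:
  M_2 = wLx/2 - wL²/12 - wx²/2 = (-9)·20·8/2 - (-9)·20²/12 - (-9)·8²/2 = -132 kN·m
Superposition: M = Σ M_i = -276/5 kN·m ≈ -55.200000 kN·m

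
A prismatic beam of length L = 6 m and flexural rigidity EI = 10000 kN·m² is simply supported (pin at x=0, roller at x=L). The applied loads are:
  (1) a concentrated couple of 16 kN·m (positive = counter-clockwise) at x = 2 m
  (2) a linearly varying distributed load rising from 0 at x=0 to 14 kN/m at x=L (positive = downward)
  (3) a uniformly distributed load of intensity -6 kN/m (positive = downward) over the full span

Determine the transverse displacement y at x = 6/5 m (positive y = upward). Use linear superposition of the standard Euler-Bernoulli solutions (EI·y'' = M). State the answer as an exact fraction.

y(6/5) = 709/9765625 m

Load 1 — applied couple M₀=16 kN·m at a=2 m (b=L-a=4):
  y_1 = (M₀x³/(6L)+C₁x)/EI  [x≤a] with C₁=M₀(3b²-L²)/(6L)=16/3 = (16·(6/5)³/(6·6)+(16/3)·(6/5))/10000 = 56/78125 m
Load 2 — triangular load w₀=14 kN/m (0→w₀ over full span):
  y_2 = -w₀x(7L⁴-10L²x²+3x⁴)/(360LEI) = -14·(6/5)·(7·6⁴-10·6²·(6/5)²+3·(6/5)⁴)/(360·6·10000) = -65016/9765625 m
Load 3 — uniform load w=-6 kN/m over full span:
  y_3 = -wx(L³-2Lx²+x³)/(24EI) = -(-6)·(6/5)·(6³-2·6·(6/5)²+(6/5)³)/(24·10000) = 2349/390625 m
Superposition: y = Σ y_i = 709/9765625 m ≈ 0.000073 m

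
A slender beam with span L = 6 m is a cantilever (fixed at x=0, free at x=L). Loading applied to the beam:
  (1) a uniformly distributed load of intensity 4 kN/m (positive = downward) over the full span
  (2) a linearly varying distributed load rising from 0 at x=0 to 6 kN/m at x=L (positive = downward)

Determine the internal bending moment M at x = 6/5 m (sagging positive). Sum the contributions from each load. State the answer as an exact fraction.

Load 1 — uniform load w=4 kN/m over full span:
  M_1 = -w(L-x)²/2 = -4·(6-(6/5))²/2 = -1152/25 kN·m
Load 2 — triangular load w₀=6 kN/m (0→w₀ over full span):
  M_2 = w₀Lx/2 - w₀L²/3 - w₀x³/(6L) = 6·6·(6/5)/2 - 6·6²/3 - 6·(6/5)³/(6·6) = -6336/125 kN·m
Superposition: M = Σ M_i = -12096/125 kN·m ≈ -96.768000 kN·m

M(6/5) = -12096/125 kN·m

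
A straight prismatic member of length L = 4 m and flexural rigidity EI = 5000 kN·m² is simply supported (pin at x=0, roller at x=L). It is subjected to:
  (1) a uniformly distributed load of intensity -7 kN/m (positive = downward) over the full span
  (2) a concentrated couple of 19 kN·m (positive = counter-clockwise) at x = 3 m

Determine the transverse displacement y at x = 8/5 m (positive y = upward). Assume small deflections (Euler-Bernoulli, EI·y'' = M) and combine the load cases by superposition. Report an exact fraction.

y(8/5) = 5623/3125000 m

Load 1 — uniform load w=-7 kN/m over full span:
  y_1 = -wx(L³-2Lx²+x³)/(24EI) = -(-7)·(8/5)·(4³-2·4·(8/5)²+(8/5)³)/(24·5000) = 1736/390625 m
Load 2 — applied couple M₀=19 kN·m at a=3 m (b=L-a=1):
  y_2 = (M₀x³/(6L)+C₁x)/EI  [x≤a] with C₁=M₀(3b²-L²)/(6L)=-247/24 = (19·(8/5)³/(6·4)+(-247/24)·(8/5))/5000 = -1653/625000 m
Superposition: y = Σ y_i = 5623/3125000 m ≈ 0.001799 m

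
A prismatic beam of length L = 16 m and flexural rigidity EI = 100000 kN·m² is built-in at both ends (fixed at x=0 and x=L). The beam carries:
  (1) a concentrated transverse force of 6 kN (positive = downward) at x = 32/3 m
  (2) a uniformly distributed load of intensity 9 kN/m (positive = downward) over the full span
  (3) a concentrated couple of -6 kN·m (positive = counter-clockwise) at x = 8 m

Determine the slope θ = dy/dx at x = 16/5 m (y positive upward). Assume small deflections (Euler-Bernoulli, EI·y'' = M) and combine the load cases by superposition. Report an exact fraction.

θ(16/5) = -21641/7031250 rad

Load 1 — point force P=6 kN at a=32/3 m (b=L-a=16/3):
  θ_1 = -Pb²x(2aL-(3a+b)x)/(2L³EI)  [x≤a] = -6·(16/3)²·(16/5)·(2·(32/3)·16-(3·(32/3)+(16/3))·(16/5))/(2·16³·100000) = -104/703125 rad
Load 2 — uniform load w=9 kN/m over full span:
  θ_2 = -wx(L-x)(L-2x)/(12EI) = -9·(16/5)·(16-(16/5))·(16-2·(16/5))/(12·100000) = -1152/390625 rad
Load 3 — applied couple M₀=-6 kN·m at a=8 m (b=L-a=8):
  θ_3 = (R_Ax²/2 - M_Ax)/EI  [x≤a] with R_A=-9/16, M_A=-3/2 = ((-9/16)·(16/5)²/2 - (-3/2)·(16/5))/100000 = 3/156250 rad
Superposition: θ = Σ θ_i = -21641/7031250 rad ≈ -0.003078 rad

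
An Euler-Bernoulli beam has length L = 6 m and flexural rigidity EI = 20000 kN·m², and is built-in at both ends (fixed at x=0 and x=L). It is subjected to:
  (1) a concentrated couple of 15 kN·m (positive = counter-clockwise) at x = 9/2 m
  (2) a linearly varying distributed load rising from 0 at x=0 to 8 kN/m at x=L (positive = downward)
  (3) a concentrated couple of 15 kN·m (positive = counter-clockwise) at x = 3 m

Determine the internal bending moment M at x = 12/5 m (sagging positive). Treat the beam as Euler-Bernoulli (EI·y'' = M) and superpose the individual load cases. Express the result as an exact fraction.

M(12/5) = 23841/2000 kN·m

Load 1 — applied couple M₀=15 kN·m at a=9/2 m (b=L-a=3/2):
  M_1 = R_Ax - M_A  [x≤a] with R_A=45/16, M_A=75/16 = (45/16)·(12/5) - (75/16) = 33/16 kN·m
Load 2 — triangular load w₀=8 kN/m (0→w₀ over full span):
  M_2 = 3w₀Lx/20 - w₀L²/30 - w₀x³/(6L) = 3·8·6·(12/5)/20 - 8·6²/30 - 8·(12/5)³/(6·6) = 576/125 kN·m
Load 3 — applied couple M₀=15 kN·m at a=3 m (b=L-a=3):
  M_3 = R_Ax - M_A  [x≤a] with R_A=15/4, M_A=15/4 = (15/4)·(12/5) - (15/4) = 21/4 kN·m
Superposition: M = Σ M_i = 23841/2000 kN·m ≈ 11.920500 kN·m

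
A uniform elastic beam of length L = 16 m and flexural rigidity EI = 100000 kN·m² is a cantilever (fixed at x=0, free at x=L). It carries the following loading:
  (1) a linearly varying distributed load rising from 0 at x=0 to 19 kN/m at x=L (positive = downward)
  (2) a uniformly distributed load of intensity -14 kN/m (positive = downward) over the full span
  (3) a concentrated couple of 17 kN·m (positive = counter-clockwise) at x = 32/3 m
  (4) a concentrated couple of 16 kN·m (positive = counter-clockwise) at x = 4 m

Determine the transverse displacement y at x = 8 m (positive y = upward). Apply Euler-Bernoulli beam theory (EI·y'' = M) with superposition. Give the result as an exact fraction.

y(8) = 361/15625 m

Load 1 — triangular load w₀=19 kN/m (0→w₀ over full span):
  y_1 = (w₀Lx³/12-w₀L²x²/6-w₀x⁵/(120L))/EI = (19·16·8³/12-19·16²·8²/6-19·8⁵/(120·16))/100000 = -18392/46875 m
Load 2 — uniform load w=-14 kN/m over full span:
  y_2 = -wx²(x²-4Lx+6L²)/(24EI) = -(-14)·8²·(8²-4·16·8+6·16²)/(24·100000) = 3808/9375 m
Load 3 — applied couple M₀=17 kN·m at a=32/3 m (b=L-a=16/3):
  y_3 = M₀x²/(2EI)  [x≤a] = 17·8²/(2·100000) = 17/3125 m
Load 4 — applied couple M₀=16 kN·m at a=4 m (b=L-a=12):
  y_4 = M₀a(2x-a)/(2EI)  [x>a] = 16·4·(2·8-4)/(2·100000) = 12/3125 m
Superposition: y = Σ y_i = 361/15625 m ≈ 0.023104 m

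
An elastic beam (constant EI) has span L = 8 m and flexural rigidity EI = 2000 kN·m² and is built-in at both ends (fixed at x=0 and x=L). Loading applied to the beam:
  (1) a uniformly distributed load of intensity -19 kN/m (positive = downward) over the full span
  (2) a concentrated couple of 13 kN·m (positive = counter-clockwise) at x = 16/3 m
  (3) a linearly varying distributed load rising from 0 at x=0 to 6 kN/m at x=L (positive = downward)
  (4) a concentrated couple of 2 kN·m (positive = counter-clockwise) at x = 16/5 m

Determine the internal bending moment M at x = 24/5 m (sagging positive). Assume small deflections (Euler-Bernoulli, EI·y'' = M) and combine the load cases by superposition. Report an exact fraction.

Load 1 — uniform load w=-19 kN/m over full span:
  M_1 = wLx/2 - wL²/12 - wx²/2 = (-19)·8·(24/5)/2 - (-19)·8²/12 - (-19)·(24/5)²/2 = -3344/75 kN·m
Load 2 — applied couple M₀=13 kN·m at a=16/3 m (b=L-a=8/3):
  M_2 = R_Ax - M_A  [x≤a] with R_A=13/6, M_A=13/3 = (13/6)·(24/5) - (13/3) = 91/15 kN·m
Load 3 — triangular load w₀=6 kN/m (0→w₀ over full span):
  M_3 = 3w₀Lx/20 - w₀L²/30 - w₀x³/(6L) = 3·6·8·(24/5)/20 - 6·8²/30 - 6·(24/5)³/(6·8) = 992/125 kN·m
Load 4 — applied couple M₀=2 kN·m at a=16/5 m (b=L-a=24/5):
  M_4 = R_Ax - M_A - M₀  [x>a] with R_A=9/25, M_A=6/25 = (9/25)·(24/5) - (6/25) - 2 = -64/125 kN·m
Superposition: M = Σ M_i = -3887/125 kN·m ≈ -31.096000 kN·m

M(24/5) = -3887/125 kN·m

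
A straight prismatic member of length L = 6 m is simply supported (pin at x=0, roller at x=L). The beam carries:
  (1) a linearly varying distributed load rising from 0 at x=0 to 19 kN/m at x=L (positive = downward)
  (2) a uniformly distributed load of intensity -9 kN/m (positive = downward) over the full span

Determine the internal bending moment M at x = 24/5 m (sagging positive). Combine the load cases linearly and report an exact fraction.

Load 1 — triangular load w₀=19 kN/m (0→w₀ over full span):
  M_1 = w₀Lx/6 - w₀x³/(6L) = 19·6·(24/5)/6 - 19·(24/5)³/(6·6) = 4104/125 kN·m
Load 2 — uniform load w=-9 kN/m over full span:
  M_2 = wx(L-x)/2 = (-9)·(24/5)·(6-(24/5))/2 = -648/25 kN·m
Superposition: M = Σ M_i = 864/125 kN·m ≈ 6.912000 kN·m

M(24/5) = 864/125 kN·m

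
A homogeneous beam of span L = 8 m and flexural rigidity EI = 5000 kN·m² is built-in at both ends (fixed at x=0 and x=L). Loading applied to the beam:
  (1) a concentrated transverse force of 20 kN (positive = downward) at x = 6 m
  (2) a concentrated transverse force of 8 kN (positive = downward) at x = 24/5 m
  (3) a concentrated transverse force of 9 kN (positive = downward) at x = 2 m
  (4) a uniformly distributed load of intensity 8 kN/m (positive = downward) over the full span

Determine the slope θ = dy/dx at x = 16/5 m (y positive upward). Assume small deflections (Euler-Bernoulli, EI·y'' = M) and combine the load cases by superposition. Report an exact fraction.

θ(16/5) = -11573/1953125 rad

Load 1 — point force P=20 kN at a=6 m (b=L-a=2):
  θ_1 = -Pb²x(2aL-(3a+b)x)/(2L³EI)  [x≤a] = -20·2²·(16/5)·(2·6·8-(3·6+2)·(16/5))/(2·8³·5000) = -1/625 rad
Load 2 — point force P=8 kN at a=24/5 m (b=L-a=16/5):
  θ_2 = -Pb²x(2aL-(3a+b)x)/(2L³EI)  [x≤a] = -8·(16/5)²·(16/5)·(2·(24/5)·8-(3·(24/5)+(16/5))·(16/5))/(2·8³·5000) = -2048/1953125 rad
Load 3 — point force P=9 kN at a=2 m (b=L-a=6):
  θ_3 = Pa²(L-x)(2bL-(3b+a)(L-x))/(2L³EI)  [x>a] = 9·2²·(8-(16/5))·(2·6·8-(3·6+2)·(8-(16/5)))/(2·8³·5000) = 0 rad
Load 4 — uniform load w=8 kN/m over full span:
  θ_4 = -wx(L-x)(L-2x)/(12EI) = -8·(16/5)·(8-(16/5))·(8-2·(16/5))/(12·5000) = -256/78125 rad
Superposition: θ = Σ θ_i = -11573/1953125 rad ≈ -0.005925 rad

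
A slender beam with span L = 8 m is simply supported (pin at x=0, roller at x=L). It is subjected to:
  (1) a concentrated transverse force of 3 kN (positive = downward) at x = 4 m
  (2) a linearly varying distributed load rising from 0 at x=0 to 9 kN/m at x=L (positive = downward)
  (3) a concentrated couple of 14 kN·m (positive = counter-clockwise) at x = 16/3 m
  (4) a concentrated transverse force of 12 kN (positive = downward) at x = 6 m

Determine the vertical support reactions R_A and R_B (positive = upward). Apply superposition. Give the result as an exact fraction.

Load 1 — point force P=3 kN at a=4 m (b=L-a=4):
  R_A = Pb/L = 3·4/8 = 3/2 kN
  R_B = Pa/L = 3·4/8 = 3/2 kN
Load 2 — triangular load w₀=9 kN/m (0→w₀ over full span):
  R_A = w₀L/6 = 9·8/6 = 12 kN
  R_B = w₀L/3 = 9·8/3 = 24 kN
Load 3 — applied couple M₀=14 kN·m at a=16/3 m (b=L-a=8/3):
  R_A = M₀/L = 14/8 = 7/4 kN
  R_B = -M₀/L = -14/8 = -7/4 kN
Load 4 — point force P=12 kN at a=6 m (b=L-a=2):
  R_A = Pb/L = 12·2/8 = 3 kN
  R_B = Pa/L = 12·6/8 = 9 kN
Superposition: R_A = 73/4 kN, R_B = 131/4 kN

R_A = 73/4 kN, R_B = 131/4 kN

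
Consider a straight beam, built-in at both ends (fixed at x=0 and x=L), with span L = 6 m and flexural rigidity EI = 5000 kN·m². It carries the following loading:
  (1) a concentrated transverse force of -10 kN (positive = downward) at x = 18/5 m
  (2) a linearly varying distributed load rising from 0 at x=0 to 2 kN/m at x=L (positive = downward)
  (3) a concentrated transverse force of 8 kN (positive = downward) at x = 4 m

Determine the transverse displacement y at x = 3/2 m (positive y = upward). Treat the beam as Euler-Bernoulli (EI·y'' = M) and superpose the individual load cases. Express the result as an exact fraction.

Load 1 — point force P=-10 kN at a=18/5 m (b=L-a=12/5):
  y_1 = -Pb²x²(3aL-(3a+b)x)/(6L³EI)  [x≤a] = -(-10)·(12/5)²·(3/2)²·(3·(18/5)·6-(3·(18/5)+(12/5))·(3/2))/(6·6³·5000) = 9/10000 m
Load 2 — triangular load w₀=2 kN/m (0→w₀ over full span):
  y_2 = -w₀x²(L-x)²(x+2L)/(120LEI) = -2·(3/2)²·(6-(3/2))²·((3/2)+2·6)/(120·6·5000) = -2187/6400000 m
Load 3 — point force P=8 kN at a=4 m (b=L-a=2):
  y_3 = -Pb²x²(3aL-(3a+b)x)/(6L³EI)  [x≤a] = -8·2²·(3/2)²·(3·4·6-(3·4+2)·(3/2))/(6·6³·5000) = -17/30000 m
Superposition: y = Σ y_i = -161/19200000 m ≈ -0.000008 m

y(3/2) = -161/19200000 m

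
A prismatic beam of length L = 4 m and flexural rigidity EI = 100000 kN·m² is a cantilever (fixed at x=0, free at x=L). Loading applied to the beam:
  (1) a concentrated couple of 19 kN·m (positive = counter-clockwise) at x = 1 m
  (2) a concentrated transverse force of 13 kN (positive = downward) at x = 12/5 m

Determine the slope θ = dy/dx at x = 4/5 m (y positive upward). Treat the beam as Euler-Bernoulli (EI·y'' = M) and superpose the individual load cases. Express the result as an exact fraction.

Load 1 — applied couple M₀=19 kN·m at a=1 m (b=L-a=3):
  θ_1 = M₀x/EI  [x≤a] = 19·(4/5)/100000 = 19/125000 rad
Load 2 — point force P=13 kN at a=12/5 m (b=L-a=8/5):
  θ_2 = -Px(2a-x)/(2EI)  [x≤a] = -13·(4/5)·(2·(12/5)-(4/5))/(2·100000) = -13/62500 rad
Superposition: θ = Σ θ_i = -7/125000 rad ≈ -0.000056 rad

θ(4/5) = -7/125000 rad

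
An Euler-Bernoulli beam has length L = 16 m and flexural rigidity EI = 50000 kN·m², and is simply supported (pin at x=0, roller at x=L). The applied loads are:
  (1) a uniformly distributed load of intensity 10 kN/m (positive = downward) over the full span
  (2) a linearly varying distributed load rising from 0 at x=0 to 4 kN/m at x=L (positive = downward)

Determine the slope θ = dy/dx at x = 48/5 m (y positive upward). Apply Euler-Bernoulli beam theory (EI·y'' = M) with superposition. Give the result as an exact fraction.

θ(48/5) = 207296/17578125 rad

Load 1 — uniform load w=10 kN/m over full span:
  θ_1 = -w(L³-6Lx²+4x³)/(24EI) = -10·(16³-6·16·(48/5)²+4·(48/5)³)/(24·50000) = 2368/234375 rad
Load 2 — triangular load w₀=4 kN/m (0→w₀ over full span):
  θ_2 = -w₀(7L⁴-30L²x²+15x⁴)/(360LEI) = -4·(7·16⁴-30·16²·(48/5)²+15·(48/5)⁴)/(360·16·50000) = 29696/17578125 rad
Superposition: θ = Σ θ_i = 207296/17578125 rad ≈ 0.011793 rad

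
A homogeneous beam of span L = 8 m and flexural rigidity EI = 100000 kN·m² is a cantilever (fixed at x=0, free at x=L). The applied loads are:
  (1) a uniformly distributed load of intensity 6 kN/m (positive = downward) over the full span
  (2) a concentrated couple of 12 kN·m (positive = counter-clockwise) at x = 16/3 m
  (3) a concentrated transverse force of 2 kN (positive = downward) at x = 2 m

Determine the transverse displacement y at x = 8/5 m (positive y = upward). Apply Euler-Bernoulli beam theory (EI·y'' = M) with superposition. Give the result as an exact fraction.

Load 1 — uniform load w=6 kN/m over full span:
  y_1 = -wx²(x²-4Lx+6L²)/(24EI) = -6·(8/5)²·((8/5)²-4·8·(8/5)+6·8²)/(24·100000) = -4192/1953125 m
Load 2 — applied couple M₀=12 kN·m at a=16/3 m (b=L-a=8/3):
  y_2 = M₀x²/(2EI)  [x≤a] = 12·(8/5)²/(2·100000) = 12/78125 m
Load 3 — point force P=2 kN at a=2 m (b=L-a=6):
  y_3 = -Px²(3a-x)/(6EI)  [x≤a] = -2·(8/5)²·(3·2-(8/5))/(6·100000) = -44/1171875 m
Superposition: y = Σ y_i = -11896/5859375 m ≈ -0.002030 m

y(8/5) = -11896/5859375 m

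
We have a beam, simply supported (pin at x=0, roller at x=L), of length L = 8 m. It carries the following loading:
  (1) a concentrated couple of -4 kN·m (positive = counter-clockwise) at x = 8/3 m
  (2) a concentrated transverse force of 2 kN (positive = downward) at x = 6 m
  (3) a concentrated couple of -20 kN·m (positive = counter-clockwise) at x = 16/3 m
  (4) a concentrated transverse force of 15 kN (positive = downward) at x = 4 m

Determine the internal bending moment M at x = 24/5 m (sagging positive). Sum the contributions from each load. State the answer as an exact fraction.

M(24/5) = 16 kN·m

Load 1 — applied couple M₀=-4 kN·m at a=8/3 m (b=L-a=16/3):
  M_1 = M₀x/L - M₀  [x>a] = (-4)·(24/5)/8 - (-4) = 8/5 kN·m
Load 2 — point force P=2 kN at a=6 m (b=L-a=2):
  M_2 = Pbx/L  [x≤a] = 2·2·(24/5)/8 = 12/5 kN·m
Load 3 — applied couple M₀=-20 kN·m at a=16/3 m (b=L-a=8/3):
  M_3 = M₀x/L  [x≤a] = (-20)·(24/5)/8 = -12 kN·m
Load 4 — point force P=15 kN at a=4 m (b=L-a=4):
  M_4 = Pa(L-x)/L  [x>a] = 15·4·(8-(24/5))/8 = 24 kN·m
Superposition: M = Σ M_i = 16 kN·m ≈ 16.000000 kN·m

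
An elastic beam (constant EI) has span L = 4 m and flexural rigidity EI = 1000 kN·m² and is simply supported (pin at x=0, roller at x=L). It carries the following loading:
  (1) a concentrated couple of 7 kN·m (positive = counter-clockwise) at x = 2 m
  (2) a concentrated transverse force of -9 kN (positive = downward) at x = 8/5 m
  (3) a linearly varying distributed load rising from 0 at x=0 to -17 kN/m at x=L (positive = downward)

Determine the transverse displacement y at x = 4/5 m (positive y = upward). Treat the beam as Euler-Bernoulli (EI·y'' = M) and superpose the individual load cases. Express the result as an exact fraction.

y(4/5) = 517897/23437500 m

Load 1 — applied couple M₀=7 kN·m at a=2 m (b=L-a=2):
  y_1 = (M₀x³/(6L)+C₁x)/EI  [x≤a] with C₁=M₀(3b²-L²)/(6L)=-7/6 = (7·(4/5)³/(6·4)+(-7/6)·(4/5))/1000 = -49/62500 m
Load 2 — point force P=-9 kN at a=8/5 m (b=L-a=12/5):
  y_2 = -Pbx(L²-b²-x²)/(6LEI)  [x≤a] = -(-9)·(12/5)·(4/5)·(4²-(12/5)²-(4/5)²)/(6·4·1000) = 108/15625 m
Load 3 — triangular load w₀=-17 kN/m (0→w₀ over full span):
  y_3 = -w₀x(7L⁴-10L²x²+3x⁴)/(360LEI) = -(-17)·(4/5)·(7·4⁴-10·4²·(4/5)²+3·(4/5)⁴)/(360·4·1000) = 93568/5859375 m
Superposition: y = Σ y_i = 517897/23437500 m ≈ 0.022097 m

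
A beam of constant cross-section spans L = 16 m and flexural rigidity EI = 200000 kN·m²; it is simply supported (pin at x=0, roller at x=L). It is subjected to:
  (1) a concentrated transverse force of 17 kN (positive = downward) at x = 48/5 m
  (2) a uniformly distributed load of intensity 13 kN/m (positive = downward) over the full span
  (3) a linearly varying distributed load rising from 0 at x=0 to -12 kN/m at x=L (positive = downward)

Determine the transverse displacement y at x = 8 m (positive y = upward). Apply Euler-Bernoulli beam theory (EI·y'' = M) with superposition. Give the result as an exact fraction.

y(8) = -43024/1171875 m

Load 1 — point force P=17 kN at a=48/5 m (b=L-a=32/5):
  y_1 = -Pbx(L²-b²-x²)/(6LEI)  [x≤a] = -17·(32/5)·8·(16²-(32/5)²-8²)/(6·16·200000) = -8024/1171875 m
Load 2 — uniform load w=13 kN/m over full span:
  y_2 = -wx(L³-2Lx²+x³)/(24EI) = -13·8·(16³-2·16·8²+8³)/(24·200000) = -104/1875 m
Load 3 — triangular load w₀=-12 kN/m (0→w₀ over full span):
  y_3 = -w₀x(7L⁴-10L²x²+3x⁴)/(360LEI) = -(-12)·8·(7·16⁴-10·16²·8²+3·8⁴)/(360·16·200000) = 16/625 m
Superposition: y = Σ y_i = -43024/1171875 m ≈ -0.036714 m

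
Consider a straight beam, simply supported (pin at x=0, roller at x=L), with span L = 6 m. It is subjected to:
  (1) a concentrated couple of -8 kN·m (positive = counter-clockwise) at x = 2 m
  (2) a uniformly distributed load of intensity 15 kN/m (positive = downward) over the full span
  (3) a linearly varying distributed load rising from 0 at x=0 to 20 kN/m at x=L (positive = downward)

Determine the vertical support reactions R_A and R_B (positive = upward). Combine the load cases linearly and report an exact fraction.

R_A = 191/3 kN, R_B = 259/3 kN

Load 1 — applied couple M₀=-8 kN·m at a=2 m (b=L-a=4):
  R_A = M₀/L = (-8)/6 = -4/3 kN
  R_B = -M₀/L = -(-8)/6 = 4/3 kN
Load 2 — uniform load w=15 kN/m over full span:
  R_A = wL/2 = 15·6/2 = 45 kN
  R_B = wL/2 = 15·6/2 = 45 kN
Load 3 — triangular load w₀=20 kN/m (0→w₀ over full span):
  R_A = w₀L/6 = 20·6/6 = 20 kN
  R_B = w₀L/3 = 20·6/3 = 40 kN
Superposition: R_A = 191/3 kN, R_B = 259/3 kN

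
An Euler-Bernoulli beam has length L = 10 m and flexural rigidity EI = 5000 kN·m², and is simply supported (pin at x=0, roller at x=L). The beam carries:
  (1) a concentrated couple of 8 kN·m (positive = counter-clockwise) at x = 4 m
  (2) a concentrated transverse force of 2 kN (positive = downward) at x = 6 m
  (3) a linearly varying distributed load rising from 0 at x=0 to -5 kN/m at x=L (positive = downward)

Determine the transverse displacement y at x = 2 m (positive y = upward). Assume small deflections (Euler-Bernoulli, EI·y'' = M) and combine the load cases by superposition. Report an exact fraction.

Load 1 — applied couple M₀=8 kN·m at a=4 m (b=L-a=6):
  y_1 = (M₀x³/(6L)+C₁x)/EI  [x≤a] with C₁=M₀(3b²-L²)/(6L)=16/15 = (8·2³/(6·10)+(16/15)·2)/5000 = 2/3125 m
Load 2 — point force P=2 kN at a=6 m (b=L-a=4):
  y_2 = -Pbx(L²-b²-x²)/(6LEI)  [x≤a] = -2·4·2·(10²-4²-2²)/(6·10·5000) = -8/1875 m
Load 3 — triangular load w₀=-5 kN/m (0→w₀ over full span):
  y_3 = -w₀x(7L⁴-10L²x²+3x⁴)/(360LEI) = -(-5)·2·(7·10⁴-10·10²·2²+3·2⁴)/(360·10·5000) = 344/9375 m
Superposition: y = Σ y_i = 62/1875 m ≈ 0.033067 m

y(2) = 62/1875 m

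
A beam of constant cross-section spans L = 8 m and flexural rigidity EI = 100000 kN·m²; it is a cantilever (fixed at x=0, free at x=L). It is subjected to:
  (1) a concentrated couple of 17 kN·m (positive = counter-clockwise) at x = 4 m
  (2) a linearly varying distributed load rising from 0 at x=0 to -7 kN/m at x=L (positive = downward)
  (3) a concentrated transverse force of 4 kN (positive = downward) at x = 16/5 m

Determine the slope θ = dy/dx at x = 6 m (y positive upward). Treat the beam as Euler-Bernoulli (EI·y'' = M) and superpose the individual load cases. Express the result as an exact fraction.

θ(6) = 48677/10000000 rad

Load 1 — applied couple M₀=17 kN·m at a=4 m (b=L-a=4):
  θ_1 = M₀a/EI  [x>a] = 17·4/100000 = 17/25000 rad
Load 2 — triangular load w₀=-7 kN/m (0→w₀ over full span):
  θ_2 = (w₀Lx²/4-w₀L²x/3-w₀x⁴/(24L))/EI = ((-7)·8·6²/4-(-7)·8²·6/3-(-7)·6⁴/(24·8))/100000 = 1757/400000 rad
Load 3 — point force P=4 kN at a=16/5 m (b=L-a=24/5):
  θ_3 = -Pa²/(2EI)  [x>a] = -4·(16/5)²/(2·100000) = -16/78125 rad
Superposition: θ = Σ θ_i = 48677/10000000 rad ≈ 0.004868 rad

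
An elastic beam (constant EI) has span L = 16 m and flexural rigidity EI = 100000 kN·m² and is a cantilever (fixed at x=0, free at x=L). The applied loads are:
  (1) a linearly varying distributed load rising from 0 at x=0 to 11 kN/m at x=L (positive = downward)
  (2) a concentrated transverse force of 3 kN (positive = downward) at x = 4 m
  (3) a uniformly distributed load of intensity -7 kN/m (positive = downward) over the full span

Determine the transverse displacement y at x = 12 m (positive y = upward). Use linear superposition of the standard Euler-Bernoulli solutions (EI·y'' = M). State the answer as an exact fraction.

y(12) = -3511/62500 m

Load 1 — triangular load w₀=11 kN/m (0→w₀ over full span):
  y_1 = (w₀Lx³/12-w₀L²x²/6-w₀x⁵/(120L))/EI = (11·16·12³/12-11·16²·12²/6-11·12⁵/(120·16))/100000 = -27291/62500 m
Load 2 — point force P=3 kN at a=4 m (b=L-a=12):
  y_2 = -Pa²(3x-a)/(6EI)  [x>a] = -3·4²·(3·12-4)/(6·100000) = -8/3125 m
Load 3 — uniform load w=-7 kN/m over full span:
  y_3 = -wx²(x²-4Lx+6L²)/(24EI) = -(-7)·12²·(12²-4·16·12+6·16²)/(24·100000) = 1197/3125 m
Superposition: y = Σ y_i = -3511/62500 m ≈ -0.056176 m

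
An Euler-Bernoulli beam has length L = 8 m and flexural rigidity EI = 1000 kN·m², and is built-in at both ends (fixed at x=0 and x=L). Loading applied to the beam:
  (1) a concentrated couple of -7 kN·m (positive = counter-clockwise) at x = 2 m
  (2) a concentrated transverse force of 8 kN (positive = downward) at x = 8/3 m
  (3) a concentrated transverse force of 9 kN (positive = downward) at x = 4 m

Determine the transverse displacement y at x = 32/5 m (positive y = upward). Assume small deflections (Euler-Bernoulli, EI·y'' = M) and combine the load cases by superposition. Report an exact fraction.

Load 1 — applied couple M₀=-7 kN·m at a=2 m (b=L-a=6):
  y_1 = (R_Ax³/6 - M_Ax²/2 - M₀(x-a)²/2)/EI  [x>a] with R_A=-63/64, M_A=21/16 = ((-63/64)·(32/5)³/6 - (21/16)·(32/5)²/2 - (-7)·((32/5)-2)²/2)/1000 = -133/62500 m
Load 2 — point force P=8 kN at a=8/3 m (b=L-a=16/3):
  y_2 = -Pa²(L-x)²(3bL-(3b+a)(L-x))/(6L³EI)  [x>a] = -8·(8/3)²·(8-(32/5))²·(3·(16/3)·8-(3·(16/3)+(8/3))·(8-(32/5)))/(6·8³·1000) = -5888/1265625 m
Load 3 — point force P=9 kN at a=4 m (b=L-a=4):
  y_3 = -Pa²(L-x)²(3bL-(3b+a)(L-x))/(6L³EI)  [x>a] = -9·4²·(8-(32/5))²·(3·4·8-(3·4+4)·(8-(32/5)))/(6·8³·1000) = -132/15625 m
Superposition: y = Σ y_i = -77093/5062500 m ≈ -0.015228 m

y(32/5) = -77093/5062500 m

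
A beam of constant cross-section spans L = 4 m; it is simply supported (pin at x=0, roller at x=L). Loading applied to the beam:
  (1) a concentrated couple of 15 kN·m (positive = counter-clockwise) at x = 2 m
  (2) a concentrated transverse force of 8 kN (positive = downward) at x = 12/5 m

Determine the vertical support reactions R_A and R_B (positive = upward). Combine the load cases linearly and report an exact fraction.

R_A = 139/20 kN, R_B = 21/20 kN

Load 1 — applied couple M₀=15 kN·m at a=2 m (b=L-a=2):
  R_A = M₀/L = 15/4 kN
  R_B = -M₀/L = -15/4 kN
Load 2 — point force P=8 kN at a=12/5 m (b=L-a=8/5):
  R_A = Pb/L = 8·(8/5)/4 = 16/5 kN
  R_B = Pa/L = 8·(12/5)/4 = 24/5 kN
Superposition: R_A = 139/20 kN, R_B = 21/20 kN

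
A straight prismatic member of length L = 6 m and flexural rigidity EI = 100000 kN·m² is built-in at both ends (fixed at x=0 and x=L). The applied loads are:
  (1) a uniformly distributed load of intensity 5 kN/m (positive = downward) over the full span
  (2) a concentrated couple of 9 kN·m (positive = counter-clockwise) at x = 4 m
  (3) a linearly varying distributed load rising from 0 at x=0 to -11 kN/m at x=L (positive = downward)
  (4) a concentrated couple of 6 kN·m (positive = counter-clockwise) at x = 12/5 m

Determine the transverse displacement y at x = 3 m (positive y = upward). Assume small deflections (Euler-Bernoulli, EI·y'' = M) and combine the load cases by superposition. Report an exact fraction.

y(3) = -261/40000000 m

Load 1 — uniform load w=5 kN/m over full span:
  y_1 = -wx²(L-x)²/(24EI) = -5·3²·(6-3)²/(24·100000) = -27/160000 m
Load 2 — applied couple M₀=9 kN·m at a=4 m (b=L-a=2):
  y_2 = (R_Ax³/6 - M_Ax²/2)/EI  [x≤a] with R_A=2, M_A=3 = (2·3³/6 - 3·3²/2)/100000 = -9/200000 m
Load 3 — triangular load w₀=-11 kN/m (0→w₀ over full span):
  y_3 = -w₀x²(L-x)²(x+2L)/(120LEI) = -(-11)·3²·(6-3)²·(3+2·6)/(120·6·100000) = 297/1600000 m
Load 4 — applied couple M₀=6 kN·m at a=12/5 m (b=L-a=18/5):
  y_4 = (R_Ax³/6 - M_Ax²/2 - M₀(x-a)²/2)/EI  [x>a] with R_A=36/25, M_A=18/25 = ((36/25)·3³/6 - (18/25)·3²/2 - 6·(3-(12/5))²/2)/100000 = 27/1250000 m
Superposition: y = Σ y_i = -261/40000000 m ≈ -0.000007 m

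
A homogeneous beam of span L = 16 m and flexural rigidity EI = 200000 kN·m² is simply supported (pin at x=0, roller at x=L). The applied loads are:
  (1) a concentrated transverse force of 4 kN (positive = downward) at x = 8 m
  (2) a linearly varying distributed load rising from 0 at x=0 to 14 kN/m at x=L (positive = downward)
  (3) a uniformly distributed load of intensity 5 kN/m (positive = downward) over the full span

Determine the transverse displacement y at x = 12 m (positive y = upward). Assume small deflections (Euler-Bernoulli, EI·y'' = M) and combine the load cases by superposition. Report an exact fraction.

Load 1 — point force P=4 kN at a=8 m (b=L-a=8):
  y_1 = -Pa(L-x)(2Lx-a²-x²)/(6LEI)  [x>a] = -4·8·(16-12)·(2·16·12-8²-12²)/(6·16·200000) = -11/9375 m
Load 2 — triangular load w₀=14 kN/m (0→w₀ over full span):
  y_2 = -w₀x(7L⁴-10L²x²+3x⁴)/(360LEI) = -14·12·(7·16⁴-10·16²·12²+3·12⁴)/(360·16·200000) = -833/37500 m
Load 3 — uniform load w=5 kN/m over full span:
  y_3 = -wx(L³-2Lx²+x³)/(24EI) = -5·12·(16³-2·16·12²+12³)/(24·200000) = -19/1250 m
Superposition: y = Σ y_i = -1447/37500 m ≈ -0.038587 m

y(12) = -1447/37500 m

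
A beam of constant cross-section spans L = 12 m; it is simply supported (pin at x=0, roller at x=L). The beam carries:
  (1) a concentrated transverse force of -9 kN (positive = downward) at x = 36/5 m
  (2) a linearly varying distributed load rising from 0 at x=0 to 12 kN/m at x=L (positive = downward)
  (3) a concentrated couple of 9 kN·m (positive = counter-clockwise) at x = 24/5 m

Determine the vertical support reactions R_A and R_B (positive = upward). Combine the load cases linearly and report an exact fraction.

R_A = 423/20 kN, R_B = 837/20 kN

Load 1 — point force P=-9 kN at a=36/5 m (b=L-a=24/5):
  R_A = Pb/L = (-9)·(24/5)/12 = -18/5 kN
  R_B = Pa/L = (-9)·(36/5)/12 = -27/5 kN
Load 2 — triangular load w₀=12 kN/m (0→w₀ over full span):
  R_A = w₀L/6 = 12·12/6 = 24 kN
  R_B = w₀L/3 = 12·12/3 = 48 kN
Load 3 — applied couple M₀=9 kN·m at a=24/5 m (b=L-a=36/5):
  R_A = M₀/L = 9/12 = 3/4 kN
  R_B = -M₀/L = -9/12 = -3/4 kN
Superposition: R_A = 423/20 kN, R_B = 837/20 kN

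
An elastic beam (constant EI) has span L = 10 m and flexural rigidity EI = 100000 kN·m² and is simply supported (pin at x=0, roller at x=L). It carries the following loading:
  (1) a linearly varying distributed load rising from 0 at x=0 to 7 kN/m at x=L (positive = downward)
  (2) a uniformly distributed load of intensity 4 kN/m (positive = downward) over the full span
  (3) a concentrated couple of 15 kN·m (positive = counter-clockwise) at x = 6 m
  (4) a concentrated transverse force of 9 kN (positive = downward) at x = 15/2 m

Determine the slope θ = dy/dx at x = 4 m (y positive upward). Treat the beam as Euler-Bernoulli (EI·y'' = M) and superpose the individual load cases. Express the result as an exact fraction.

Load 1 — triangular load w₀=7 kN/m (0→w₀ over full span):
  θ_1 = -w₀(7L⁴-30L²x²+15x⁴)/(360LEI) = -7·(7·10⁴-30·10²·4²+15·4⁴)/(360·10·100000) = -2261/4500000 rad
Load 2 — uniform load w=4 kN/m over full span:
  θ_2 = -w(L³-6Lx²+4x³)/(24EI) = -4·(10³-6·10·4²+4·4³)/(24·100000) = -37/75000 rad
Load 3 — applied couple M₀=15 kN·m at a=6 m (b=L-a=4):
  θ_3 = (M₀x²/(2L)+C₁)/EI  [x≤a] with C₁=M₀(3b²-L²)/(6L)=-13 = (15·4²/(2·10)+(-13))/100000 = -1/100000 rad
Load 4 — point force P=9 kN at a=15/2 m (b=L-a=5/2):
  θ_4 = -Pb(L²-b²-3x²)/(6LEI)  [x≤a] = -9·(5/2)·(10²-(5/2)²-3·4²)/(6·10·100000) = -549/3200000 rad
Superposition: θ = Σ θ_i = -169537/144000000 rad ≈ -0.001177 rad

θ(4) = -169537/144000000 rad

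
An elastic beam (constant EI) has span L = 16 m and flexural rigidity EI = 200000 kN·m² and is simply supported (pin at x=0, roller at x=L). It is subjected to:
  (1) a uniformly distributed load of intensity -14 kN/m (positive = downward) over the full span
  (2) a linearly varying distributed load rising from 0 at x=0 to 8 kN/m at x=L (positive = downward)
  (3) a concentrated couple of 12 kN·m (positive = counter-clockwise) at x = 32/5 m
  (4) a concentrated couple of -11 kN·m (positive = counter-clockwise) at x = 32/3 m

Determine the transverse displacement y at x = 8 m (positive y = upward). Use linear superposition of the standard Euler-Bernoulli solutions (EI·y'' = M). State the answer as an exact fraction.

y(8) = 122347/2812500 m

Load 1 — uniform load w=-14 kN/m over full span:
  y_1 = -wx(L³-2Lx²+x³)/(24EI) = -(-14)·8·(16³-2·16·8²+8³)/(24·200000) = 112/1875 m
Load 2 — triangular load w₀=8 kN/m (0→w₀ over full span):
  y_2 = -w₀x(7L⁴-10L²x²+3x⁴)/(360LEI) = -8·8·(7·16⁴-10·16²·8²+3·8⁴)/(360·16·200000) = -32/1875 m
Load 3 — applied couple M₀=12 kN·m at a=32/5 m (b=L-a=48/5):
  y_3 = (M₀x³/(6L)-M₀(x-a)²/2+C₁x)/EI  [x>a] with C₁=M₀(3b²-L²)/(6L)=64/25 = (12·8³/(6·16)-12·(8-(32/5))²/2+(64/25)·8)/200000 = 27/78125 m
Load 4 — applied couple M₀=-11 kN·m at a=32/3 m (b=L-a=16/3):
  y_4 = (M₀x³/(6L)+C₁x)/EI  [x≤a] with C₁=M₀(3b²-L²)/(6L)=176/9 = ((-11)·8³/(6·16)+(176/9)·8)/200000 = 11/22500 m
Superposition: y = Σ y_i = 122347/2812500 m ≈ 0.043501 m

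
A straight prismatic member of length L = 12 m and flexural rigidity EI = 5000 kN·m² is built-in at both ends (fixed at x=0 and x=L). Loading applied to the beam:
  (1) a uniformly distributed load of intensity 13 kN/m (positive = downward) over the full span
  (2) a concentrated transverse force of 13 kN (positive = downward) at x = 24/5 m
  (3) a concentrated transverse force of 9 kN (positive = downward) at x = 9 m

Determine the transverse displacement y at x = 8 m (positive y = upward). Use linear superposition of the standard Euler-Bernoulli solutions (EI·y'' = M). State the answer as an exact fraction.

Load 1 — uniform load w=13 kN/m over full span:
  y_1 = -wx²(L-x)²/(24EI) = -13·8²·(12-8)²/(24·5000) = -208/1875 m
Load 2 — point force P=13 kN at a=24/5 m (b=L-a=36/5):
  y_2 = -Pa²(L-x)²(3bL-(3b+a)(L-x))/(6L³EI)  [x>a] = -13·(24/5)²·(12-8)²·(3·(36/5)·12-(3·(36/5)+(24/5))·(12-8))/(6·12³·5000) = -3328/234375 m
Load 3 — point force P=9 kN at a=9 m (b=L-a=3):
  y_3 = -Pb²x²(3aL-(3a+b)x)/(6L³EI)  [x≤a] = -9·3²·8²·(3·9·12-(3·9+3)·8)/(6·12³·5000) = -21/2500 m
Superposition: y = Σ y_i = -41729/312500 m ≈ -0.133533 m

y(8) = -41729/312500 m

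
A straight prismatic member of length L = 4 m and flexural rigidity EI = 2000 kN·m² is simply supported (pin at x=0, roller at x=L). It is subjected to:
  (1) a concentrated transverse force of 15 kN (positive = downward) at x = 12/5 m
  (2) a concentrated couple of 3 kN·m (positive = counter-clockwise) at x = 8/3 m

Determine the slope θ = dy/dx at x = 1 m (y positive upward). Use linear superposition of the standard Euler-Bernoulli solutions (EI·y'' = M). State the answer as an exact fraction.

θ(1) = -6839/1200000 rad

Load 1 — point force P=15 kN at a=12/5 m (b=L-a=8/5):
  θ_1 = -Pb(L²-b²-3x²)/(6LEI)  [x≤a] = -15·(8/5)·(4²-(8/5)²-3·1²)/(6·4·2000) = -261/50000 rad
Load 2 — applied couple M₀=3 kN·m at a=8/3 m (b=L-a=4/3):
  θ_2 = (M₀x²/(2L)+C₁)/EI  [x≤a] with C₁=M₀(3b²-L²)/(6L)=-4/3 = (3·1²/(2·4)+(-4/3))/2000 = -23/48000 rad
Superposition: θ = Σ θ_i = -6839/1200000 rad ≈ -0.005699 rad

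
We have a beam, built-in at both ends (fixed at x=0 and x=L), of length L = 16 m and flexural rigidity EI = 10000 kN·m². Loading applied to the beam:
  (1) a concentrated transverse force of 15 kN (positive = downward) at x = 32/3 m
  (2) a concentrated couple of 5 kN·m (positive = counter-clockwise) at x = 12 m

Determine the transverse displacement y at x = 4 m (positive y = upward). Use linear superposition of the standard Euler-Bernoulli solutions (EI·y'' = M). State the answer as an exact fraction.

Load 1 — point force P=15 kN at a=32/3 m (b=L-a=16/3):
  y_1 = -Pb²x²(3aL-(3a+b)x)/(6L³EI)  [x≤a] = -15·(16/3)²·4²·(3·(32/3)·16-(3·(32/3)+(16/3))·4)/(6·16³·10000) = -34/3375 m
Load 2 — applied couple M₀=5 kN·m at a=12 m (b=L-a=4):
  y_2 = (R_Ax³/6 - M_Ax²/2)/EI  [x≤a] with R_A=45/128, M_A=25/16 = ((45/128)·4³/6 - (25/16)·4²/2)/10000 = -7/8000 m
Superposition: y = Σ y_i = -473/43200 m ≈ -0.010949 m

y(4) = -473/43200 m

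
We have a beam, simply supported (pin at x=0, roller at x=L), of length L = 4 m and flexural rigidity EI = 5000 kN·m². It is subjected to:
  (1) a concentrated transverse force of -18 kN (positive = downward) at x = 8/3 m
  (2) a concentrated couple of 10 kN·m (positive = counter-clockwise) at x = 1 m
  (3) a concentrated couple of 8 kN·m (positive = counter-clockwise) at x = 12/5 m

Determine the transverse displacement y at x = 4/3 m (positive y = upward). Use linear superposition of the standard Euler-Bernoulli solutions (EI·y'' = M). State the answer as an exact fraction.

y(4/3) = 6827/1687500 m

Load 1 — point force P=-18 kN at a=8/3 m (b=L-a=4/3):
  y_1 = -Pbx(L²-b²-x²)/(6LEI)  [x≤a] = -(-18)·(4/3)·(4/3)·(4²-(4/3)²-(4/3)²)/(6·4·5000) = 56/16875 m
Load 2 — applied couple M₀=10 kN·m at a=1 m (b=L-a=3):
  y_2 = (M₀x³/(6L)-M₀(x-a)²/2+C₁x)/EI  [x>a] with C₁=M₀(3b²-L²)/(6L)=55/12 = (10·(4/3)³/(6·4)-10·((4/3)-1)²/2+(55/12)·(4/3))/5000 = 53/40500 m
Load 3 — applied couple M₀=8 kN·m at a=12/5 m (b=L-a=8/5):
  y_3 = (M₀x³/(6L)+C₁x)/EI  [x≤a] with C₁=M₀(3b²-L²)/(6L)=-208/75 = (8·(4/3)³/(6·4)+(-208/75)·(4/3))/5000 = -736/1265625 m
Superposition: y = Σ y_i = 6827/1687500 m ≈ 0.004046 m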